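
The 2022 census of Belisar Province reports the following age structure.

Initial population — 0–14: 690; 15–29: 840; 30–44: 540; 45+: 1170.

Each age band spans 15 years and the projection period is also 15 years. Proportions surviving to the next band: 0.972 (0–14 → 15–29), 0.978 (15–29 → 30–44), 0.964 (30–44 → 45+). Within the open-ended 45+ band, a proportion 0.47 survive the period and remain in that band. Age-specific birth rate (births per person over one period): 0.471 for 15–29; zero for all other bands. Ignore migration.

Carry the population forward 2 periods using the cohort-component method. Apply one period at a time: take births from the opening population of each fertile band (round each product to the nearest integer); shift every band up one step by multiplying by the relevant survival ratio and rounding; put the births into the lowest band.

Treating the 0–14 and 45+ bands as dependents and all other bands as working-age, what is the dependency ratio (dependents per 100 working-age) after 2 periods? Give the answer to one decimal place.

154.8

Let band 1 be 0–14 through band 4 = 45+.
Period 1.
Births: 840 × 0.471 = 396
Band 2: 690 × 0.972 = 671
Band 3: 840 × 0.978 = 822
Band 4: 540 × 0.964 + 1170 × 0.47 = 521 + 550 = 1071
→ [396, 671, 822, 1071]
Period 2.
Births: 671 × 0.471 = 316
Band 2: 396 × 0.972 = 385
Band 3: 671 × 0.978 = 656
Band 4: 822 × 0.964 + 1071 × 0.47 = 792 + 503 = 1295
→ [316, 385, 656, 1295]
Dependents (band 0–14 + band 45+) = 316 + 1295 = 1611; working-age = 1041; ratio = 1611/1041 × 100 = 154.8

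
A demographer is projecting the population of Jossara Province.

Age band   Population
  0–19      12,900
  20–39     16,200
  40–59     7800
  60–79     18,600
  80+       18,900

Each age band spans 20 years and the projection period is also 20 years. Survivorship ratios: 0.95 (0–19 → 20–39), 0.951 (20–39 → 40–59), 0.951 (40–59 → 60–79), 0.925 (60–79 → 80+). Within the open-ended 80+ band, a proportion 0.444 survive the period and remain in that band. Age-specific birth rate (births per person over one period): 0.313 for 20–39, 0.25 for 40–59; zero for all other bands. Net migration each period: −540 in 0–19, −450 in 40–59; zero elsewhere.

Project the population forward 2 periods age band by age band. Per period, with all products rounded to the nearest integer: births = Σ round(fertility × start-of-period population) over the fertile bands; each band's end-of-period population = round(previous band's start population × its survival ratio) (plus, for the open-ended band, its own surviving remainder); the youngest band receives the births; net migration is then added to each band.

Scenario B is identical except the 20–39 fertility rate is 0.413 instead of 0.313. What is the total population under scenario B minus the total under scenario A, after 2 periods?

Let band 1 be 0–19 through band 5 = 80+.
— Period 1 —
Births: 16200 × 0.313 = 5071, 7800 × 0.25 = 1950 — total 7021
Band 2: 12900 × 0.95 = 12255
Band 3: 16200 × 0.951 = 15406
Band 4: 7800 × 0.951 = 7418
Band 5: 18600 × 0.925 + 18900 × 0.444 = 17205 + 8392 = 25597
Net migration: Band 1 − 540 → 6481; Band 3 − 450 → 14956
Giving 6481 / 12255 / 14956 / 7418 / 25597.
— Period 2 —
Births: 12255 × 0.313 = 3836, 14956 × 0.25 = 3739 — total 7575
Band 2: 6481 × 0.95 = 6157
Band 3: 12255 × 0.951 = 11655
Band 4: 14956 × 0.951 = 14223
Band 5: 7418 × 0.925 + 25597 × 0.444 = 6862 + 11365 = 18227
Net migration: Band 1 − 540 → 7035; Band 3 − 450 → 11205
Giving 7035 / 6157 / 11205 / 14223 / 18227.
Scenario A total after 2 periods: 56847
Scenario B projection —
— Period 1 —
Births: 16200 × 0.413 = 6691, 7800 × 0.25 = 1950 — total 8641
Band 2: 12900 × 0.95 = 12255
Band 3: 16200 × 0.951 = 15406
Band 4: 7800 × 0.951 = 7418
Band 5: 18600 × 0.925 + 18900 × 0.444 = 17205 + 8392 = 25597
Net migration: Band 1 − 540 → 8101; Band 3 − 450 → 14956
Giving 8101 / 12255 / 14956 / 7418 / 25597.
— Period 2 —
Births: 12255 × 0.413 = 5061, 14956 × 0.25 = 3739 — total 8800
Band 2: 8101 × 0.95 = 7696
Band 3: 12255 × 0.951 = 11655
Band 4: 14956 × 0.951 = 14223
Band 5: 7418 × 0.925 + 25597 × 0.444 = 6862 + 11365 = 18227
Net migration: Band 1 − 540 → 8260; Band 3 − 450 → 11205
Giving 8260 / 7696 / 11205 / 14223 / 18227.
Scenario B total after 2 periods: 59611
Difference B − A = 59611 − 56847 = 2764

2764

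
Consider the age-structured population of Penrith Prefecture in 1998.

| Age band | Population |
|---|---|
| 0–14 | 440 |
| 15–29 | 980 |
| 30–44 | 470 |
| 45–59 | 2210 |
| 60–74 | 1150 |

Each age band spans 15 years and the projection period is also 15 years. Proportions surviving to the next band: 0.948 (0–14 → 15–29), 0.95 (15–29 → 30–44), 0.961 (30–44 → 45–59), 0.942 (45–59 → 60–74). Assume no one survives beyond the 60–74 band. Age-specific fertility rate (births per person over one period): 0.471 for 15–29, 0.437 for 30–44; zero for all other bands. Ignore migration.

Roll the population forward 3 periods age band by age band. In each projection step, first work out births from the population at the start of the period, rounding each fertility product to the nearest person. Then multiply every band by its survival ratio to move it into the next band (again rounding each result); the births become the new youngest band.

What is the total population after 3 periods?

Period 1.
Births: 980 * 0.471 = 462 ; 470 * 0.437 = 205 ⇒ total 667
15–29: 440 * 0.948 = 417
30–44: 980 * 0.95 = 931
45–59: 470 * 0.961 = 452
60–74: 2210 * 0.942 = 2082
→ [667, 417, 931, 452, 2082]
Period 2.
Births: 417 * 0.471 = 196 ; 931 * 0.437 = 407 ⇒ total 603
15–29: 667 * 0.948 = 632
30–44: 417 * 0.95 = 396
45–59: 931 * 0.961 = 895
60–74: 452 * 0.942 = 426
→ [603, 632, 396, 895, 426]
Period 3.
Births: 632 * 0.471 = 298 ; 396 * 0.437 = 173 ⇒ total 471
15–29: 603 * 0.948 = 572
30–44: 632 * 0.95 = 600
45–59: 396 * 0.961 = 381
60–74: 895 * 0.942 = 843
→ [471, 572, 600, 381, 843]
Total after period 3: 471 + 572 + 600 + 381 + 843 = 2867

2867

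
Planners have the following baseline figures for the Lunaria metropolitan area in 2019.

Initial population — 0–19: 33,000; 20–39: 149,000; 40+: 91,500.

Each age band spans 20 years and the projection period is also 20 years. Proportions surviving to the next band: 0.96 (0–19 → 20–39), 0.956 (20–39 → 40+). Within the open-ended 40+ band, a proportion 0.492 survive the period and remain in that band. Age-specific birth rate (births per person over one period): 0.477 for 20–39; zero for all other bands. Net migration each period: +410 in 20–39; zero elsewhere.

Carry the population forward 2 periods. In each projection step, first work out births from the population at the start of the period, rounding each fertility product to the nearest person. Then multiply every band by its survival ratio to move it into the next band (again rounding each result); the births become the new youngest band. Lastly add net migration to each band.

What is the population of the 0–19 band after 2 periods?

Numbering the groups 1..3 from youngest to oldest:
Period 1:
Births: 149000 * 0.477 = 71073
Group 2: 33000 * 0.96 = 31680
Group 3: 149000 * 0.956 + 91500 * 0.492 = 142444 + 45018 = 187462
Net migration: Group 2 + 410 → 32090
Giving 71073 / 32090 / 187462.
Period 2:
Births: 32090 * 0.477 = 15307
Group 2: 71073 * 0.96 = 68230
Group 3: 32090 * 0.956 + 187462 * 0.492 = 30678 + 92231 = 122909
Net migration: Group 2 + 410 → 68640
Giving 15307 / 68640 / 122909.

15307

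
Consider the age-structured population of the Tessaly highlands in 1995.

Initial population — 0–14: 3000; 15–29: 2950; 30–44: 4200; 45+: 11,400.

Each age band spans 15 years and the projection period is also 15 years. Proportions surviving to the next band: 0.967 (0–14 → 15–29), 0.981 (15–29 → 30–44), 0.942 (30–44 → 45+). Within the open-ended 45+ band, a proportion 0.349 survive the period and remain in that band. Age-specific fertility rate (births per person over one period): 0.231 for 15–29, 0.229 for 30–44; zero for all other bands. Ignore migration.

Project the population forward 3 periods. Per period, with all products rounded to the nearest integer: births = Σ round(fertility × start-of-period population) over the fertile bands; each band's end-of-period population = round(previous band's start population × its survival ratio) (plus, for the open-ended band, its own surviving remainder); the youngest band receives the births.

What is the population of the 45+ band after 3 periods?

4599

[period 1]
Births: 2950 × 0.231 = 681, 4200 × 0.229 = 962 → total 1643
15–29: 3000 × 0.967 = 2901
30–44: 2950 × 0.981 = 2894
45+: 4200 × 0.942 + 11400 × 0.349 = 3956 + 3979 = 7935
Population now: 0–14=1643, 15–29=2901, 30–44=2894, 45+=7935
[period 2]
Births: 2901 × 0.231 = 670, 2894 × 0.229 = 663 → total 1333
15–29: 1643 × 0.967 = 1589
30–44: 2901 × 0.981 = 2846
45+: 2894 × 0.942 + 7935 × 0.349 = 2726 + 2769 = 5495
Population now: 0–14=1333, 15–29=1589, 30–44=2846, 45+=5495
[period 3]
Births: 1589 × 0.231 = 367, 2846 × 0.229 = 652 → total 1019
15–29: 1333 × 0.967 = 1289
30–44: 1589 × 0.981 = 1559
45+: 2846 × 0.942 + 5495 × 0.349 = 2681 + 1918 = 4599
Population now: 0–14=1019, 15–29=1289, 30–44=1559, 45+=4599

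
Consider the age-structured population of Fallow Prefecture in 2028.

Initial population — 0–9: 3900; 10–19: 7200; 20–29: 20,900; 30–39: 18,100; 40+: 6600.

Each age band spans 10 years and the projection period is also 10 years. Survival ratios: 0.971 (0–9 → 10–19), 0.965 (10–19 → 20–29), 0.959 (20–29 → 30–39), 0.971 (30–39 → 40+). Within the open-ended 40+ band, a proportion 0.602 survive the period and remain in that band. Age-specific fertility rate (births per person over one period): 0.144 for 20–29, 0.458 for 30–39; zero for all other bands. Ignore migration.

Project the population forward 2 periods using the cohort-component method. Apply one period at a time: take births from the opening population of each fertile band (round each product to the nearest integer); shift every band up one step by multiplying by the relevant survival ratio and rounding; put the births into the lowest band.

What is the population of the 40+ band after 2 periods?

[period 1]
Births: 20900 × 0.144 = 3010, 18100 × 0.458 = 8290 → 11300
10–19: 3900 × 0.971 = 3787
20–29: 7200 × 0.965 = 6948
30–39: 20900 × 0.959 = 20043
40+: 18100 × 0.971 + 6600 × 0.602 = 17575 + 3973 = 21548
Population now: 0–9=11300, 10–19=3787, 20–29=6948, 30–39=20043, 40+=21548
[period 2]
Births: 6948 × 0.144 = 1001, 20043 × 0.458 = 9180 → 10181
10–19: 11300 × 0.971 = 10972
20–29: 3787 × 0.965 = 3654
30–39: 6948 × 0.959 = 6663
40+: 20043 × 0.971 + 21548 × 0.602 = 19462 + 12972 = 32434
Population now: 0–9=10181, 10–19=10972, 20–29=3654, 30–39=6663, 40+=32434

32434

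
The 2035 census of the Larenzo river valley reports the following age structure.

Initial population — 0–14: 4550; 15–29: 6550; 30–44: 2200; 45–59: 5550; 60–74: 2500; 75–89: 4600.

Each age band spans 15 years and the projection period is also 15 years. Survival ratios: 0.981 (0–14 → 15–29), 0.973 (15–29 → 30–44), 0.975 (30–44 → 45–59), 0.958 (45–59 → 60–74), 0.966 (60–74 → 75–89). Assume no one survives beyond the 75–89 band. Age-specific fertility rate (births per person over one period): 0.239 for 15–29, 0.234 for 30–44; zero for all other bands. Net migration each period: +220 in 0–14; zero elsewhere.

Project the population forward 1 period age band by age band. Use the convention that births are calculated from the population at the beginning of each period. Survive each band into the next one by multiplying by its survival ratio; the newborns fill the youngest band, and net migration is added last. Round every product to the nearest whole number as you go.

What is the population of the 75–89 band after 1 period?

2415

[period 1]
Births: 6550 × 0.239 = 1565 ; 2200 × 0.234 = 515 → total 2080
15–29: 4550 × 0.981 = 4464
30–44: 6550 × 0.973 = 6373
45–59: 2200 × 0.975 = 2145
60–74: 5550 × 0.958 = 5317
75–89: 2500 × 0.966 = 2415
Net migration: 0–14 + 220 → 2300
→ [2300, 4464, 6373, 2145, 5317, 2415]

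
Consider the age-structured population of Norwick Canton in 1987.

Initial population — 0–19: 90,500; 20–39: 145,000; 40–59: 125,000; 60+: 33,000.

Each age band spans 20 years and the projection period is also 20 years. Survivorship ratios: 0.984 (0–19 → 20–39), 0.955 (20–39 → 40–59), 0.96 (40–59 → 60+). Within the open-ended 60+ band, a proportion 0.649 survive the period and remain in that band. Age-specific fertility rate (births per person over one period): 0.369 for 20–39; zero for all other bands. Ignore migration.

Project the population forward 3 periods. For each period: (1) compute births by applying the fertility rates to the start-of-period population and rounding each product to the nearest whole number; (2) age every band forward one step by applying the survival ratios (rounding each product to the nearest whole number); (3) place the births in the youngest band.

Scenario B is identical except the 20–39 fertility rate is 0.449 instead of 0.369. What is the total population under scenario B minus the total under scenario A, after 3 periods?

Call the bands 1 to 4, youngest first.
After projecting period 1:
Births: 145000 * 0.369 = 53505
Band 2: 90500 * 0.984 = 89052
Band 3: 145000 * 0.955 = 138475
Band 4: 125000 * 0.96 + 33000 * 0.649 = 120000 + 21417 = 141417
End of period: [53505, 89052, 138475, 141417]
After projecting period 2:
Births: 89052 * 0.369 = 32860
Band 2: 53505 * 0.984 = 52649
Band 3: 89052 * 0.955 = 85045
Band 4: 138475 * 0.96 + 141417 * 0.649 = 132936 + 91780 = 224716
End of period: [32860, 52649, 85045, 224716]
After projecting period 3:
Births: 52649 * 0.369 = 19427
Band 2: 32860 * 0.984 = 32334
Band 3: 52649 * 0.955 = 50280
Band 4: 85045 * 0.96 + 224716 * 0.649 = 81643 + 145841 = 227484
End of period: [19427, 32334, 50280, 227484]
Scenario A total after 3 periods: 329525
Scenario B projection —
After projecting period 1:
Births: 145000 * 0.449 = 65105
Band 2: 90500 * 0.984 = 89052
Band 3: 145000 * 0.955 = 138475
Band 4: 125000 * 0.96 + 33000 * 0.649 = 120000 + 21417 = 141417
End of period: [65105, 89052, 138475, 141417]
After projecting period 2:
Births: 89052 * 0.449 = 39984
Band 2: 65105 * 0.984 = 64063
Band 3: 89052 * 0.955 = 85045
Band 4: 138475 * 0.96 + 141417 * 0.649 = 132936 + 91780 = 224716
End of period: [39984, 64063, 85045, 224716]
After projecting period 3:
Births: 64063 * 0.449 = 28764
Band 2: 39984 * 0.984 = 39344
Band 3: 64063 * 0.955 = 61180
Band 4: 85045 * 0.96 + 224716 * 0.649 = 81643 + 145841 = 227484
End of period: [28764, 39344, 61180, 227484]
Scenario B total after 3 periods: 356772
Difference B − A = 356772 − 329525 = 27247

27247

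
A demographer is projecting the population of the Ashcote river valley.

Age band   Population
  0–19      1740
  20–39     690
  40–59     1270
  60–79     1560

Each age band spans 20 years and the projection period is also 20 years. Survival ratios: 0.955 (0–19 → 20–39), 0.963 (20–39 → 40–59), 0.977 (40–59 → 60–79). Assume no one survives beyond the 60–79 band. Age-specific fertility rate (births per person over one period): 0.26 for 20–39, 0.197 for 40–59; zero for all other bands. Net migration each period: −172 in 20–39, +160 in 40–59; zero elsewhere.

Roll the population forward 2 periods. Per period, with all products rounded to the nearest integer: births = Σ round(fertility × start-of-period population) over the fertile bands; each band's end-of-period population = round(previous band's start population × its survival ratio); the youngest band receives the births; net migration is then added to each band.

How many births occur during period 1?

(Groups numbered youngest = 1 to oldest = 4.)
— Period 1 —
Births: 690 × 0.26 = 179  |  1270 × 0.197 = 250 ⇒ total 429
Group 2: 1740 × 0.955 = 1662
Group 3: 690 × 0.963 = 664
Group 4: 1270 × 0.977 = 1241
Net migration: Group 2 − 172 → 1490; Group 3 + 160 → 824
Population now: 0–19=429, 20–39=1490, 40–59=824, 60–79=1241

429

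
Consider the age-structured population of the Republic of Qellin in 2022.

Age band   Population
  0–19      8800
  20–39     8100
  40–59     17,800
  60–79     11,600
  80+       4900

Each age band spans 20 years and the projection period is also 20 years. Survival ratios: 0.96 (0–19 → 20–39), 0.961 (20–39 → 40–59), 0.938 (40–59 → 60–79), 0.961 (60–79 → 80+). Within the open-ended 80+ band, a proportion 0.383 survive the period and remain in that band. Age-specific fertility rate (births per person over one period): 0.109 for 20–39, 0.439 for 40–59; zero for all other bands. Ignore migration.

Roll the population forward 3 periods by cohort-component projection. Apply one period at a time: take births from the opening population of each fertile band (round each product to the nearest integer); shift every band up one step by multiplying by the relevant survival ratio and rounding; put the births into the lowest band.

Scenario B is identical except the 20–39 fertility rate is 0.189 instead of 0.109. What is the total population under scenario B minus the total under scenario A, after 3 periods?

Let group 1 be 0–19 through group 5 = 80+.
Period 1.
Births: 8100 × 0.109 = 883 ; 17800 × 0.439 = 7814 ⇒ total 8697
Group 2: 8800 × 0.96 = 8448
Group 3: 8100 × 0.961 = 7784
Group 4: 17800 × 0.938 = 16696
Group 5: 11600 × 0.961 + 4900 × 0.383 = 11148 + 1877 = 13025
End of period: [8697, 8448, 7784, 16696, 13025]
Period 2.
Births: 8448 × 0.109 = 921 ; 7784 × 0.439 = 3417 ⇒ total 4338
Group 2: 8697 × 0.96 = 8349
Group 3: 8448 × 0.961 = 8119
Group 4: 7784 × 0.938 = 7301
Group 5: 16696 × 0.961 + 13025 × 0.383 = 16045 + 4989 = 21034
End of period: [4338, 8349, 8119, 7301, 21034]
Period 3.
Births: 8349 × 0.109 = 910 ; 8119 × 0.439 = 3564 ⇒ total 4474
Group 2: 4338 × 0.96 = 4164
Group 3: 8349 × 0.961 = 8023
Group 4: 8119 × 0.938 = 7616
Group 5: 7301 × 0.961 + 21034 × 0.383 = 7016 + 8056 = 15072
End of period: [4474, 4164, 8023, 7616, 15072]
Scenario A total after 3 periods: 39349
Scenario B projection —
Period 1.
Births: 8100 × 0.189 = 1531 ; 17800 × 0.439 = 7814 ⇒ total 9345
Group 2: 8800 × 0.96 = 8448
Group 3: 8100 × 0.961 = 7784
Group 4: 17800 × 0.938 = 16696
Group 5: 11600 × 0.961 + 4900 × 0.383 = 11148 + 1877 = 13025
End of period: [9345, 8448, 7784, 16696, 13025]
Period 2.
Births: 8448 × 0.189 = 1597 ; 7784 × 0.439 = 3417 ⇒ total 5014
Group 2: 9345 × 0.96 = 8971
Group 3: 8448 × 0.961 = 8119
Group 4: 7784 × 0.938 = 7301
Group 5: 16696 × 0.961 + 13025 × 0.383 = 16045 + 4989 = 21034
End of period: [5014, 8971, 8119, 7301, 21034]
Period 3.
Births: 8971 × 0.189 = 1696 ; 8119 × 0.439 = 3564 ⇒ total 5260
Group 2: 5014 × 0.96 = 4813
Group 3: 8971 × 0.961 = 8621
Group 4: 8119 × 0.938 = 7616
Group 5: 7301 × 0.961 + 21034 × 0.383 = 7016 + 8056 = 15072
End of period: [5260, 4813, 8621, 7616, 15072]
Scenario B total after 3 periods: 41382
Difference B − A = 41382 − 39349 = 2033

2033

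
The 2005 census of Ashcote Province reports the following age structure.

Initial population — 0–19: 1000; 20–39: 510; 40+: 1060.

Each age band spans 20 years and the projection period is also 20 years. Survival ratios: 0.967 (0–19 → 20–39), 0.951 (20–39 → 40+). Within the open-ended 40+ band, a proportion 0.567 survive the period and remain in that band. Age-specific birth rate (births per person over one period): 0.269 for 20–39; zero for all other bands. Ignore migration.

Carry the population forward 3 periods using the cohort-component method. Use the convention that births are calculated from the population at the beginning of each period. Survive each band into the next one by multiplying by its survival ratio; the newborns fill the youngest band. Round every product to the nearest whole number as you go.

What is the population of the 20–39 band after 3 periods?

(Groups numbered youngest = 1 to oldest = 3.)
[period 1]
Births: 510 * 0.269 = 137
Group 2: 1000 * 0.967 = 967
Group 3: 510 * 0.951 + 1060 * 0.567 = 485 + 601 = 1086
Population now: 0–19=137, 20–39=967, 40+=1086
[period 2]
Births: 967 * 0.269 = 260
Group 2: 137 * 0.967 = 132
Group 3: 967 * 0.951 + 1086 * 0.567 = 920 + 616 = 1536
Population now: 0–19=260, 20–39=132, 40+=1536
[period 3]
Births: 132 * 0.269 = 36
Group 2: 260 * 0.967 = 251
Group 3: 132 * 0.951 + 1536 * 0.567 = 126 + 871 = 997
Population now: 0–19=36, 20–39=251, 40+=997

251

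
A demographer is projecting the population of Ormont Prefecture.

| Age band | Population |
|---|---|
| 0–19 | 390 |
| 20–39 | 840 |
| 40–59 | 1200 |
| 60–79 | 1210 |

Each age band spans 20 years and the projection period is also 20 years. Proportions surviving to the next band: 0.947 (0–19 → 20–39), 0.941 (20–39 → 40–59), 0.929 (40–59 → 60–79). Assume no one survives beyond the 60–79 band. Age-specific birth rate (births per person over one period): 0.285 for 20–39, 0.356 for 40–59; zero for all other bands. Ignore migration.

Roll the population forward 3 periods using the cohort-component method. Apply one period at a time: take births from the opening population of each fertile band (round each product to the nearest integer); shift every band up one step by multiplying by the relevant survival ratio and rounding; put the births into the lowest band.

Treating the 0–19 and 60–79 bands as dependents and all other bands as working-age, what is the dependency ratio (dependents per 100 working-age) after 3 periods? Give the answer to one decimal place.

65.2

After projecting period 1:
Births: 840 × 0.285 = 239 ; 1200 × 0.356 = 427 → total 666
20–39: 390 × 0.947 = 369
40–59: 840 × 0.941 = 790
60–79: 1200 × 0.929 = 1115
Population now: 0–19=666, 20–39=369, 40–59=790, 60–79=1115
After projecting period 2:
Births: 369 × 0.285 = 105 ; 790 × 0.356 = 281 → total 386
20–39: 666 × 0.947 = 631
40–59: 369 × 0.941 = 347
60–79: 790 × 0.929 = 734
Population now: 0–19=386, 20–39=631, 40–59=347, 60–79=734
After projecting period 3:
Births: 631 × 0.285 = 180 ; 347 × 0.356 = 124 → total 304
20–39: 386 × 0.947 = 366
40–59: 631 × 0.941 = 594
60–79: 347 × 0.929 = 322
Population now: 0–19=304, 20–39=366, 40–59=594, 60–79=322
Dependents (band 0–19 + band 60–79) = 304 + 322 = 626; working-age = 960; ratio = 626/960 × 100 = 65.2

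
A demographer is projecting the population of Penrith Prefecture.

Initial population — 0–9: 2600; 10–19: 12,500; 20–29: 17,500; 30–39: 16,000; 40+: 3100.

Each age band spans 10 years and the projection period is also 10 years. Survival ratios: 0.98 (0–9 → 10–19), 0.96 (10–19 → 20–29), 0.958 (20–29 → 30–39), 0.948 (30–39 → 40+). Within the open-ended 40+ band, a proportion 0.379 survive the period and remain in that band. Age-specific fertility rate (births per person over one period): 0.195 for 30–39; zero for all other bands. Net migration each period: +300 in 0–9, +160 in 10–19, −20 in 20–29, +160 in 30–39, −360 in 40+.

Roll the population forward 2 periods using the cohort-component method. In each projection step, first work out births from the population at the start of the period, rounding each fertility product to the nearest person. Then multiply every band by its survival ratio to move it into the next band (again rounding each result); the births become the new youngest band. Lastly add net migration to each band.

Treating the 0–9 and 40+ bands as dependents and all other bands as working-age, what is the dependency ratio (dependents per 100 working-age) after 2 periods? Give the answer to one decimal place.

142.9

Period 1:
Births: 16000 × 0.195 = 3120
10–19: 2600 × 0.98 = 2548
20–29: 12500 × 0.96 = 12000
30–39: 17500 × 0.958 = 16765
40+: 16000 × 0.948 + 3100 × 0.379 = 15168 + 1175 = 16343
Net migration: 0–9 + 300 → 3420; 10–19 + 160 → 2708; 20–29 − 20 → 11980; 30–39 + 160 → 16925; 40+ − 360 → 15983
Giving 3420 / 2708 / 11980 / 16925 / 15983.
Period 2:
Births: 16925 × 0.195 = 3300
10–19: 3420 × 0.98 = 3352
20–29: 2708 × 0.96 = 2600
30–39: 11980 × 0.958 = 11477
40+: 16925 × 0.948 + 15983 × 0.379 = 16045 + 6058 = 22103
Net migration: 0–9 + 300 → 3600; 10–19 + 160 → 3512; 20–29 − 20 → 2580; 30–39 + 160 → 11637; 40+ − 360 → 21743
Giving 3600 / 3512 / 2580 / 11637 / 21743.
Dependents (band 0–9 + band 40+) = 3600 + 21743 = 25343; working-age = 17729; ratio = 25343/17729 × 100 = 142.9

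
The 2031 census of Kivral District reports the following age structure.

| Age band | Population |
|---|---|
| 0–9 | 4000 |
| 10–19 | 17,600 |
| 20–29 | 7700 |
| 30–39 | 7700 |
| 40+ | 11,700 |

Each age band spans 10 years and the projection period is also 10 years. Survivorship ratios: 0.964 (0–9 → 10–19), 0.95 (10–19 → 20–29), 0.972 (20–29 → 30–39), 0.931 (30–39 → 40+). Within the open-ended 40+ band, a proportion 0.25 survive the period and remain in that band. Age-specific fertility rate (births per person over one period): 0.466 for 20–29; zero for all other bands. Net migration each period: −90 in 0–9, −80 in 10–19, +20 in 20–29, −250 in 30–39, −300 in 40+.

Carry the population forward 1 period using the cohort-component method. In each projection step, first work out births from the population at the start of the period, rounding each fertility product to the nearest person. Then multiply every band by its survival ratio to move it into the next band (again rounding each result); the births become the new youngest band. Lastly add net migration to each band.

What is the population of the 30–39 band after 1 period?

Numbering the groups 1..5 from youngest to oldest:
Period 1:
Births: 7700 × 0.466 = 3588
Group 2: 4000 × 0.964 = 3856
Group 3: 17600 × 0.95 = 16720
Group 4: 7700 × 0.972 = 7484
Group 5: 7700 × 0.931 + 11700 × 0.25 = 7169 + 2925 = 10094
Net migration: Group 1 − 90 → 3498; Group 2 − 80 → 3776; Group 3 + 20 → 16740; Group 4 − 250 → 7234; Group 5 − 300 → 9794
Population now: 0–9=3498, 10–19=3776, 20–29=16740, 30–39=7234, 40+=9794

7234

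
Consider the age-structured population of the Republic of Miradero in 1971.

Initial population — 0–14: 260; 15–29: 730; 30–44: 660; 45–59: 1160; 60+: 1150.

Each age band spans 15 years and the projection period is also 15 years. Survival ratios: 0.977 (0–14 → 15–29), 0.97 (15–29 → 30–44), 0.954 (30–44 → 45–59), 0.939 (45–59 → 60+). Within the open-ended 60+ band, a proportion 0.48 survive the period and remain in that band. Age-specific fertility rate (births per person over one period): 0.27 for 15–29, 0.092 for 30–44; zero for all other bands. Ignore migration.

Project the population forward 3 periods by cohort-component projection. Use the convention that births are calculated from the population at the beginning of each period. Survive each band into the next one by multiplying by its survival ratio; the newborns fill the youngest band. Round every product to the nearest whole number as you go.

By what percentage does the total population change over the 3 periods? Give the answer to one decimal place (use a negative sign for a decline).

(Bands numbered youngest = 1 to oldest = 5.)
Period 1:
Births: 730 × 0.27 = 197, 660 × 0.092 = 61 → 258
Band 2: 260 × 0.977 = 254
Band 3: 730 × 0.97 = 708
Band 4: 660 × 0.954 = 630
Band 5: 1160 × 0.939 + 1150 × 0.48 = 1089 + 552 = 1641
→ [258, 254, 708, 630, 1641]
Period 2:
Births: 254 × 0.27 = 69, 708 × 0.092 = 65 → 134
Band 2: 258 × 0.977 = 252
Band 3: 254 × 0.97 = 246
Band 4: 708 × 0.954 = 675
Band 5: 630 × 0.939 + 1641 × 0.48 = 592 + 788 = 1380
→ [134, 252, 246, 675, 1380]
Period 3:
Births: 252 × 0.27 = 68, 246 × 0.092 = 23 → 91
Band 2: 134 × 0.977 = 131
Band 3: 252 × 0.97 = 244
Band 4: 246 × 0.954 = 235
Band 5: 675 × 0.939 + 1380 × 0.48 = 634 + 662 = 1296
→ [91, 131, 244, 235, 1296]
Total: 3960 → 1997; change = -1963; percentage change = -49.6%

-49.6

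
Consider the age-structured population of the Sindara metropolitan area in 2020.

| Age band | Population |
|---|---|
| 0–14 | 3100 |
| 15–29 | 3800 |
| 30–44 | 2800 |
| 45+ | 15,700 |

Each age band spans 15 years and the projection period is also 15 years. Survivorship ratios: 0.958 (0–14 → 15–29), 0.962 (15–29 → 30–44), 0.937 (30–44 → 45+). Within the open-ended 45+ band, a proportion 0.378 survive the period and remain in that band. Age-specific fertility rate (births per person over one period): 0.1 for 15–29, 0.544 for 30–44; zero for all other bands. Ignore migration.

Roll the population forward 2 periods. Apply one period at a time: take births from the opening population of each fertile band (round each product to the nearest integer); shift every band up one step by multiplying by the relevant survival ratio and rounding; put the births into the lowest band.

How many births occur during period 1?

1903

After projecting period 1:
Births: 3800 × 0.1 = 380, 2800 × 0.544 = 1523 → 1903
15–29: 3100 × 0.958 = 2970
30–44: 3800 × 0.962 = 3656
45+: 2800 × 0.937 + 15700 × 0.378 = 2624 + 5935 = 8559
Population now: 0–14=1903, 15–29=2970, 30–44=3656, 45+=8559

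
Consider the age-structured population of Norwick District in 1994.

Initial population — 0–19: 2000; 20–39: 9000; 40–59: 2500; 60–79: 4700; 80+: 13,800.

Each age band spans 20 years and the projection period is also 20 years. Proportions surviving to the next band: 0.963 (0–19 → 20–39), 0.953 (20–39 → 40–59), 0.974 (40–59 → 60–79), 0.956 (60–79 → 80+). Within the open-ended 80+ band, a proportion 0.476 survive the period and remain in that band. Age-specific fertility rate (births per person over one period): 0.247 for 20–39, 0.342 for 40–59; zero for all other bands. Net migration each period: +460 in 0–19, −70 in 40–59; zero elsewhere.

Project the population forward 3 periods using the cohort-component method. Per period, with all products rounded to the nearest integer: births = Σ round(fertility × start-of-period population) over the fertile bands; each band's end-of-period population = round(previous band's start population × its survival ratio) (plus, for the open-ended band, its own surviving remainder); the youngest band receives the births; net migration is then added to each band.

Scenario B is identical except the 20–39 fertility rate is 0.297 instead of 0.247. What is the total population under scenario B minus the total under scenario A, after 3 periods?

[period 1]
Births: 9000 × 0.247 = 2223 ; 2500 × 0.342 = 855 → total 3078
20–39: 2000 × 0.963 = 1926
40–59: 9000 × 0.953 = 8577
60–79: 2500 × 0.974 = 2435
80+: 4700 × 0.956 + 13800 × 0.476 = 4493 + 6569 = 11062
Net migration: 0–19 + 460 → 3538; 40–59 − 70 → 8507
End of period: [3538, 1926, 8507, 2435, 11062]
[period 2]
Births: 1926 × 0.247 = 476 ; 8507 × 0.342 = 2909 → total 3385
20–39: 3538 × 0.963 = 3407
40–59: 1926 × 0.953 = 1835
60–79: 8507 × 0.974 = 8286
80+: 2435 × 0.956 + 11062 × 0.476 = 2328 + 5266 = 7594
Net migration: 0–19 + 460 → 3845; 40–59 − 70 → 1765
End of period: [3845, 3407, 1765, 8286, 7594]
[period 3]
Births: 3407 × 0.247 = 842 ; 1765 × 0.342 = 604 → total 1446
20–39: 3845 × 0.963 = 3703
40–59: 3407 × 0.953 = 3247
60–79: 1765 × 0.974 = 1719
80+: 8286 × 0.956 + 7594 × 0.476 = 7921 + 3615 = 11536
Net migration: 0–19 + 460 → 1906; 40–59 − 70 → 3177
End of period: [1906, 3703, 3177, 1719, 11536]
Scenario A total after 3 periods: 22041
Scenario B projection —
[period 1]
Births: 9000 × 0.297 = 2673 ; 2500 × 0.342 = 855 → total 3528
20–39: 2000 × 0.963 = 1926
40–59: 9000 × 0.953 = 8577
60–79: 2500 × 0.974 = 2435
80+: 4700 × 0.956 + 13800 × 0.476 = 4493 + 6569 = 11062
Net migration: 0–19 + 460 → 3988; 40–59 − 70 → 8507
End of period: [3988, 1926, 8507, 2435, 11062]
[period 2]
Births: 1926 × 0.297 = 572 ; 8507 × 0.342 = 2909 → total 3481
20–39: 3988 × 0.963 = 3840
40–59: 1926 × 0.953 = 1835
60–79: 8507 × 0.974 = 8286
80+: 2435 × 0.956 + 11062 × 0.476 = 2328 + 5266 = 7594
Net migration: 0–19 + 460 → 3941; 40–59 − 70 → 1765
End of period: [3941, 3840, 1765, 8286, 7594]
[period 3]
Births: 3840 × 0.297 = 1140 ; 1765 × 0.342 = 604 → total 1744
20–39: 3941 × 0.963 = 3795
40–59: 3840 × 0.953 = 3660
60–79: 1765 × 0.974 = 1719
80+: 8286 × 0.956 + 7594 × 0.476 = 7921 + 3615 = 11536
Net migration: 0–19 + 460 → 2204; 40–59 − 70 → 3590
End of period: [2204, 3795, 3590, 1719, 11536]
Scenario B total after 3 periods: 22844
Difference B − A = 22844 − 22041 = 803

803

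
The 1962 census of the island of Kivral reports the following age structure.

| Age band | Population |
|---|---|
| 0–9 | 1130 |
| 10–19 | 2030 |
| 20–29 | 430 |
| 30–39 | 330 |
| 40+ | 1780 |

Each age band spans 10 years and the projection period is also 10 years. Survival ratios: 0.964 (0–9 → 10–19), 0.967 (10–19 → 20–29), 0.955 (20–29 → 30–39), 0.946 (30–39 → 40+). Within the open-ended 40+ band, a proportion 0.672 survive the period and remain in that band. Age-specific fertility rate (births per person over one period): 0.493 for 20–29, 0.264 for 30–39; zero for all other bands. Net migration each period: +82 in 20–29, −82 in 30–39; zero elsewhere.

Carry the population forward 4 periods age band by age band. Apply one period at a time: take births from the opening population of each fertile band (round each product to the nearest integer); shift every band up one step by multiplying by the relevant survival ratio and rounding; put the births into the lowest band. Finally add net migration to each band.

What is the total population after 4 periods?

(Groups numbered youngest = 1 to oldest = 5.)
Period 1.
Births: 430 * 0.493 = 212  |  330 * 0.264 = 87 → total 299
Group 2: 1130 * 0.964 = 1089
Group 3: 2030 * 0.967 = 1963
Group 4: 430 * 0.955 = 411
Group 5: 330 * 0.946 + 1780 * 0.672 = 312 + 1196 = 1508
Net migration: Group 3 + 82 → 2045; Group 4 − 82 → 329
→ [299, 1089, 2045, 329, 1508]
Period 2.
Births: 2045 * 0.493 = 1008  |  329 * 0.264 = 87 → total 1095
Group 2: 299 * 0.964 = 288
Group 3: 1089 * 0.967 = 1053
Group 4: 2045 * 0.955 = 1953
Group 5: 329 * 0.946 + 1508 * 0.672 = 311 + 1013 = 1324
Net migration: Group 3 + 82 → 1135; Group 4 − 82 → 1871
→ [1095, 288, 1135, 1871, 1324]
Period 3.
Births: 1135 * 0.493 = 560  |  1871 * 0.264 = 494 → total 1054
Group 2: 1095 * 0.964 = 1056
Group 3: 288 * 0.967 = 278
Group 4: 1135 * 0.955 = 1084
Group 5: 1871 * 0.946 + 1324 * 0.672 = 1770 + 890 = 2660
Net migration: Group 3 + 82 → 360; Group 4 − 82 → 1002
→ [1054, 1056, 360, 1002, 2660]
Period 4.
Births: 360 * 0.493 = 177  |  1002 * 0.264 = 265 → total 442
Group 2: 1054 * 0.964 = 1016
Group 3: 1056 * 0.967 = 1021
Group 4: 360 * 0.955 = 344
Group 5: 1002 * 0.946 + 2660 * 0.672 = 948 + 1788 = 2736
Net migration: Group 3 + 82 → 1103; Group 4 − 82 → 262
→ [442, 1016, 1103, 262, 2736]
Total after period 4: 442 + 1016 + 1103 + 262 + 2736 = 5559

5559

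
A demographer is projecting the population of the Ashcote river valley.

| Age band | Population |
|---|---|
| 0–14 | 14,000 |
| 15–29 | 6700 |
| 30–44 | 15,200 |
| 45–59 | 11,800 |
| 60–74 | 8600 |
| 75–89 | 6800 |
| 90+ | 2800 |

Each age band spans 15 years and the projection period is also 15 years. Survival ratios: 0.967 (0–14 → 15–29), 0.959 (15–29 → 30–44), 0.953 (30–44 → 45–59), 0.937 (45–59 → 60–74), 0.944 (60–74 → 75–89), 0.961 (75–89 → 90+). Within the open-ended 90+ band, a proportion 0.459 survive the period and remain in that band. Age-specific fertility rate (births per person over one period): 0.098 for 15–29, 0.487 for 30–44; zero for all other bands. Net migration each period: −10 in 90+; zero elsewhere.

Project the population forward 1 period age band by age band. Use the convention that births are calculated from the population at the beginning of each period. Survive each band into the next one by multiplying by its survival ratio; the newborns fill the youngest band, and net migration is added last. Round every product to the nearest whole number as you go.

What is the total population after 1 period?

(Bands numbered youngest = 1 to oldest = 7.)
After projecting period 1:
Births: 6700 × 0.098 = 657, 15200 × 0.487 = 7402 → 8059
Band 2: 14000 × 0.967 = 13538
Band 3: 6700 × 0.959 = 6425
Band 4: 15200 × 0.953 = 14486
Band 5: 11800 × 0.937 = 11057
Band 6: 8600 × 0.944 = 8118
Band 7: 6800 × 0.961 + 2800 × 0.459 = 6535 + 1285 = 7820
Net migration: Band 7 − 10 → 7810
Population now: 0–14=8059, 15–29=13538, 30–44=6425, 45–59=14486, 60–74=11057, 75–89=8118, 90+=7810
Total after period 1: 8059 + 13538 + 6425 + 14486 + 11057 + 8118 + 7810 = 69493

69493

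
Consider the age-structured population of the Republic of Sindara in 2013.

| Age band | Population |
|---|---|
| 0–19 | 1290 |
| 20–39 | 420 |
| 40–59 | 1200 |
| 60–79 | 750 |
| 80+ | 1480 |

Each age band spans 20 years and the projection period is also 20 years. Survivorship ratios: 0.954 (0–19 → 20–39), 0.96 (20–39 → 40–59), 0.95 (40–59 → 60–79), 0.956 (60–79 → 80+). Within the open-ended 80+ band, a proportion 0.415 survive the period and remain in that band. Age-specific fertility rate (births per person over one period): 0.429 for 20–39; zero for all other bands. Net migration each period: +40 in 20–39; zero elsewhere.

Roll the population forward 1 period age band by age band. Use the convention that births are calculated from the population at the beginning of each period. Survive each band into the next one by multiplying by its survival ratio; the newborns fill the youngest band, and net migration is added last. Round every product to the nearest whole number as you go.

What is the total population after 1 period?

4325

Call the groups 1 to 5, youngest first.
Period 1.
Births: 420 × 0.429 = 180
Group 2: 1290 × 0.954 = 1231
Group 3: 420 × 0.96 = 403
Group 4: 1200 × 0.95 = 1140
Group 5: 750 × 0.956 + 1480 × 0.415 = 717 + 614 = 1331
Net migration: Group 2 + 40 → 1271
→ [180, 1271, 403, 1140, 1331]
Total after period 1: 180 + 1271 + 403 + 1140 + 1331 = 4325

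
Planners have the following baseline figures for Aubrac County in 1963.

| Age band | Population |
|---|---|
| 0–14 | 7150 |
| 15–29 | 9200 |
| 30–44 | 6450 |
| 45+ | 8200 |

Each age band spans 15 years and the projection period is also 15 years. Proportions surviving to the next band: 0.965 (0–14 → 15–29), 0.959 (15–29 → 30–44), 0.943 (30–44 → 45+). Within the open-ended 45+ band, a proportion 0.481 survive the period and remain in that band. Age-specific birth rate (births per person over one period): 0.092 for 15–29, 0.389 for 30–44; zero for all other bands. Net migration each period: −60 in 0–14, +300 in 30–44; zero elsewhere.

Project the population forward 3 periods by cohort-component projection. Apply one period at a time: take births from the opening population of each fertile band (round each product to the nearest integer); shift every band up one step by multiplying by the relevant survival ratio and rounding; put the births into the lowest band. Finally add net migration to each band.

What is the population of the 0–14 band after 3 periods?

Call the bands 1 to 4, youngest first.
Period 1.
Births: 9200 * 0.092 = 846, 6450 * 0.389 = 2509 ⇒ total 3355
Band 2: 7150 * 0.965 = 6900
Band 3: 9200 * 0.959 = 8823
Band 4: 6450 * 0.943 + 8200 * 0.481 = 6082 + 3944 = 10026
Net migration: Band 1 − 60 → 3295; Band 3 + 300 → 9123
→ [3295, 6900, 9123, 10026]
Period 2.
Births: 6900 * 0.092 = 635, 9123 * 0.389 = 3549 ⇒ total 4184
Band 2: 3295 * 0.965 = 3180
Band 3: 6900 * 0.959 = 6617
Band 4: 9123 * 0.943 + 10026 * 0.481 = 8603 + 4823 = 13426
Net migration: Band 1 − 60 → 4124; Band 3 + 300 → 6917
→ [4124, 3180, 6917, 13426]
Period 3.
Births: 3180 * 0.092 = 293, 6917 * 0.389 = 2691 ⇒ total 2984
Band 2: 4124 * 0.965 = 3980
Band 3: 3180 * 0.959 = 3050
Band 4: 6917 * 0.943 + 13426 * 0.481 = 6523 + 6458 = 12981
Net migration: Band 1 − 60 → 2924; Band 3 + 300 → 3350
→ [2924, 3980, 3350, 12981]

2924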